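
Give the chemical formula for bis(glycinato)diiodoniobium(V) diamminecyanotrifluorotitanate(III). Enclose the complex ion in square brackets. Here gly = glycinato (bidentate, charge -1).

[Nb(gly)2I2][Ti(CN)F3(NH3)2]

Cation [Nb…]: ligand charges -4, Nb(V) ⇒ ion charge 1+.
Anion [Ti…]: ligand charges -4, Ti(III) ⇒ ion charge 1−.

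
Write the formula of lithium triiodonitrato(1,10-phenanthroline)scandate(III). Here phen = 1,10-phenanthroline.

Ligands: 3 iodo (I, -1), 1 nitrato (NO3, -1), 1 1,10-phenanthroline (phen, neutral). Ligand charge sum = -4.
With Sc in oxidation state +3, the complex ion is [Sc...]^1−.
Charge balance with lithium (+1) requires 1 complex ion per 1 lithium.

Li[ScI3(NO3)(phen)]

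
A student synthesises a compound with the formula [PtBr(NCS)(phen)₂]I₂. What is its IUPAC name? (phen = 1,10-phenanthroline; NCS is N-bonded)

The 2 iodide counter-ions carry a total charge of -2, so each complex ion is 2+.
Ligand charges: 2×1,10-phenanthroline (neutral), 1×isothiocyanato (-1 each), 1×bromo (-1 each); total -2. So Pt + (-2) = 2+, giving Pt = +4.
Ligands are named alphabetically: bromo before isothiocyanato before phenanthroline.

bromoisothiocyanatobis(1,10-phenanthroline)platinum(IV) iodide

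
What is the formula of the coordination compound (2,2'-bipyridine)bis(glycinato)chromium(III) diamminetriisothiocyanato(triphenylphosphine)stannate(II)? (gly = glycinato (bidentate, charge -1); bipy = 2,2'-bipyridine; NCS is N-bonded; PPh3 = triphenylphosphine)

[Cr(bipy)(gly)2][Sn(NCS)3(NH3)2(PPh3)]

Cation [Cr…]: ligand charges -2, Cr(III) ⇒ ion charge 1+.
Anion [Sn…]: ligand charges -3, Sn(II) ⇒ ion charge 1−.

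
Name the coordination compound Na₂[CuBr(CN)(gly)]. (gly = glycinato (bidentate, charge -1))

The 2 sodium counter-ions carry a total charge of +2, so each complex ion is 2−.
Ligand charges: 1×cyano (-1 each), 1×bromo (-1 each), 1×glycinato (-1 each); total -3. So Cu + (-3) = 2−, giving Cu = +1.
The complex ion is anionic, so copper takes the -ate form cuprate(I).

sodium bromocyano(glycinato)cuprate(I)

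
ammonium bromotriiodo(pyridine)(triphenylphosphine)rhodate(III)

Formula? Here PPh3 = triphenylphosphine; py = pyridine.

NH4[RhBrI3(PPh3)(py)]

Ligands: 1 bromo (Br, -1), 1 triphenylphosphine (PPh3, neutral), 1 pyridine (py, neutral), 3 iodo (I, -1). Ligand charge sum = -4.
With Rh in oxidation state +3, the complex ion is [Rh...]^1−.
Charge balance with ammonium (+1) requires 1 complex ion per 1 ammonium.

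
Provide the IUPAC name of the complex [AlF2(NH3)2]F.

diamminedifluoroaluminium(III) fluoride

The 1 fluoride counter-ion carries a total charge of -1, so each complex ion is 1+.
Ligand charges: 2×fluoro (-1 each), 2×ammine (neutral); total -2. So Al + (-2) = 1+, giving Al = +3.
Ligands are named alphabetically: ammine before fluoro.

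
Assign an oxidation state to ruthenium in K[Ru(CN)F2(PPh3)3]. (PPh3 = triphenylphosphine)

1 potassium outside the brackets (+1 each) → the complex ion is 1−.
Ligand charges: 3×PPh3 neutral; 1×CN = -1; 2×F = -2; sum -3.
Ru + (-3) = 1− ⇒ Ru is +2.

+2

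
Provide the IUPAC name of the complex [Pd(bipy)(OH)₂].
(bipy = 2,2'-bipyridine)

There is no counter-ion, so the complex is neutral overall.
Ligand charges: 2×hydroxo (-1 each), 1×2,2'-bipyridine (neutral); total -2. So Pd + (-2) = 0, giving Pd = +2.
Ligands are named alphabetically: bipyridine before hydroxo.

(2,2'-bipyridine)dihydroxopalladium(II)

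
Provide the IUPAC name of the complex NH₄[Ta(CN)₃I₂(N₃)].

ammonium azidotricyanodiiodotantalate(V)

The 1 ammonium counter-ion carries a total charge of +1, so each complex ion is 1−.
Ligand charges: 3×cyano (-1 each), 1×azido (-1 each), 2×iodo (-1 each); total -6. So Ta + (-6) = 1−, giving Ta = +5.
Ligands are named alphabetically: azido before cyano before iodo.
The complex ion is anionic, so tantalum takes the -ate form tantalate(V).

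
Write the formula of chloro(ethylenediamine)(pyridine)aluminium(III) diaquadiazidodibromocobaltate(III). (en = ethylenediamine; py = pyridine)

Cation [Al…]: ligand charges -1, Al(III) ⇒ ion charge 2+.
Anion [Co…]: ligand charges -4, Co(III) ⇒ ion charge 1−.
One 2+ cation requires 2 of the 1− anion.

[AlCl(en)(py)][CoBr2(H2O)2(N3)2]2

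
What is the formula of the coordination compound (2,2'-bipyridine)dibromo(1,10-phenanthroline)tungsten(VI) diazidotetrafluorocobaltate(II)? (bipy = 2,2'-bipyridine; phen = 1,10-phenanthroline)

Cation [W…]: ligand charges -2, W(VI) ⇒ ion charge 4+.
Anion [Co…]: ligand charges -6, Co(II) ⇒ ion charge 4−.

[W(bipy)Br2(phen)][CoF4(N3)2]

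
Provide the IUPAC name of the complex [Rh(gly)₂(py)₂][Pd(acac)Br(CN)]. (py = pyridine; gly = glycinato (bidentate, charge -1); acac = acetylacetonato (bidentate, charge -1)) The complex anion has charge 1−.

bis(glycinato)bis(pyridine)rhodium(III) (acetylacetonato)bromocyanopalladate(II)

Both ions are complex: the cation is named first with the plain metal name, the anion second with the -ate form; each ion's ligands are alphabetised independently.
The complex anion is given as 1−; its ligand charges sum to -3, so Pd = +2.
A 1:1 salt means the cation carries the equal and opposite charge, 1+.
Cation: ligand charges sum to -2; for the ion to be 1+, Rh = +3.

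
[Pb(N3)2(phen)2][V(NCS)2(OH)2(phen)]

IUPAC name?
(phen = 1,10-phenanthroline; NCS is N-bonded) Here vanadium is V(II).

Both ions are complex: the cation is named first with the plain metal name, the anion second with the -ate form; each ion's ligands are alphabetised independently.
V is given as +2; the anion's ligand charges sum to -4, so the complex anion is 2−.
A 1:1 salt means the cation carries the equal and opposite charge, 2+.
Cation: ligand charges sum to -2; for the ion to be 2+, Pb = +4.

diazidobis(1,10-phenanthroline)lead(IV) dihydroxodiisothiocyanato(1,10-phenanthroline)vanadate(II)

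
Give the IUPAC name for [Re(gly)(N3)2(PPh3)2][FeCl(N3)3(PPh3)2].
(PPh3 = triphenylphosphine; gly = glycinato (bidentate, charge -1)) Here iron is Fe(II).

diazido(glycinato)bis(triphenylphosphine)rhenium(V) triazidochlorobis(triphenylphosphine)ferrate(II)

Both ions are complex: the cation is named first with the plain metal name, the anion second with the -ate form; each ion's ligands are alphabetised independently.
Fe is given as +2; the anion's ligand charges sum to -4, so the complex anion is 2−.
A 1:1 salt means the cation carries the equal and opposite charge, 2+.
Cation: ligand charges sum to -3; for the ion to be 2+, Re = +5.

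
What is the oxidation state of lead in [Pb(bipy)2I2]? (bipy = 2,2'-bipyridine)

+2

No counter-ion: the bracketed complex is neutral.
Ligand charges: 2×I = -2; 2×bipy neutral; sum -2.
Pb + (-2) = 0 ⇒ Pb is +2.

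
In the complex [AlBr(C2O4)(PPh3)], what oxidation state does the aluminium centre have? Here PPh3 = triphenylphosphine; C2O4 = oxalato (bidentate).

+3

No counter-ion: the bracketed complex is neutral.
Ligand charges: 1×PPh3 neutral; 1×C2O4 = -2; 1×Br = -1; sum -3.
Al + (-3) = 0 ⇒ Al is +3.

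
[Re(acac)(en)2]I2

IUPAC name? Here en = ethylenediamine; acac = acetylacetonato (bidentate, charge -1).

(acetylacetonato)bis(ethylenediamine)rhenium(III) iodide

The 2 iodide counter-ions carry a total charge of -2, so each complex ion is 2+.
Ligand charges: 2×ethylenediamine (neutral), 1×acetylacetonato (-1 each); total -1. So Re + (-1) = 2+, giving Re = +3.
Ligands are named alphabetically: acetylacetonato before ethylenediamine.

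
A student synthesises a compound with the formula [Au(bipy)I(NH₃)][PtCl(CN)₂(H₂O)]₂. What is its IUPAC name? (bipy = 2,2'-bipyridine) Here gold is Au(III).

ammine(2,2'-bipyridine)iodogold(III) aquachlorodicyanoplatinate(II)

Au is given as +3; the cation's ligand charges sum to -1, so the complex cation is 2+.
With 2 anions per cation, each anion must be 2/2 = 1−.
Anion: ligand charges sum to -3; for the ion to be 1−, Pt = +2.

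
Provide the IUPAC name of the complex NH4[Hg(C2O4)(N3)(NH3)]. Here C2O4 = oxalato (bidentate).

ammonium ammineazidooxalatomercurate(II)

The 1 ammonium counter-ion carries a total charge of +1, so each complex ion is 1−.
Ligand charges: 1×ammine (neutral), 1×azido (-1 each), 1×oxalato (-2 each); total -3. So Hg + (-3) = 1−, giving Hg = +2.
The complex ion is anionic, so mercury takes the -ate form mercurate(II).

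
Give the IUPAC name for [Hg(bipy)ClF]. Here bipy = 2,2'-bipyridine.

(2,2'-bipyridine)chlorofluoromercury(II)

There is no counter-ion, so the complex is neutral overall.
Ligand charges: 1×chloro (-1 each), 1×fluoro (-1 each), 1×2,2'-bipyridine (neutral); total -2. So Hg + (-2) = 0, giving Hg = +2.
Ligands are named alphabetically: bipyridine before chloro before fluoro.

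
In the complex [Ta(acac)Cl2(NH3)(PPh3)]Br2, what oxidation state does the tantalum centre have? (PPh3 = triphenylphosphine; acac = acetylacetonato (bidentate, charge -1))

+5

2 bromide outside the brackets (-1 each) → the complex ion is 2+.
Ligand charges: 2×Cl = -2; 1×NH3 neutral; 1×PPh3 neutral; 1×acac = -1; sum -3.
Ta + (-3) = 2+ ⇒ Ta is +5.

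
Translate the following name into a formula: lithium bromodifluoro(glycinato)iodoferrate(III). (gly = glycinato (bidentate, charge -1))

Ligands: 1 iodo (I, -1), 1 bromo (Br, -1), 1 glycinato (gly, -1), 2 fluoro (F, -1). Ligand charge sum = -5.
Charge balance with lithium (+1) requires 1 complex ion per 2 lithium.

Li2[FeBrF2(gly)I]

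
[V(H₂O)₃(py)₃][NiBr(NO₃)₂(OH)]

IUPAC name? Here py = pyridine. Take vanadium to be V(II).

triaquatris(pyridine)vanadium(II) bromohydroxodinitratonickelate(II)

V is given as +2; the cation's ligand charges sum to 0, so the complex cation is 2+.
A 1:1 salt means the anion carries the equal and opposite charge, 2−.
Anion: ligand charges sum to -4; for the ion to be 2−, Ni = +2.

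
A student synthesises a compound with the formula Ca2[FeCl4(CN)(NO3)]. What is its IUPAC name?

The 2 calcium counter-ions carry a total charge of +4, so each complex ion is 4−.
Ligand charges: 1×cyano (-1 each), 1×nitrato (-1 each), 4×chloro (-1 each); total -6. So Fe + (-6) = 4−, giving Fe = +2.
The complex ion is anionic, so iron takes the -ate form ferrate(II).

calcium tetrachlorocyanonitratoferrate(II)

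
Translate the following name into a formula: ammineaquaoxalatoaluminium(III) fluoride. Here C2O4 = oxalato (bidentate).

Ligands: 1 oxalato (C2O4, -2), 1 ammine (NH3, neutral), 1 aqua (H2O, neutral). Ligand charge sum = -2.
With Al in oxidation state +3, the complex ion is [Al...]^1+.
Charge balance with fluoride (-1) requires 1 complex ion per 1 fluoride.

[Al(C2O4)(H2O)(NH3)]F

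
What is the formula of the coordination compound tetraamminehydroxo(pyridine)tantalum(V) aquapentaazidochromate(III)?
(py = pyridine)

Cation [Ta…]: ligand charges -1, Ta(V) ⇒ ion charge 4+.
Anion [Cr…]: ligand charges -5, Cr(III) ⇒ ion charge 2−.
One 4+ cation requires 2 of the 2− anion.

[Ta(NH3)4(OH)(py)][Cr(H2O)(N3)5]2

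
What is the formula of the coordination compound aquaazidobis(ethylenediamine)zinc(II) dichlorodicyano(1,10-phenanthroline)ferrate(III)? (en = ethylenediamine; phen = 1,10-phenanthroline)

Cation [Zn…]: ligand charges -1, Zn(II) ⇒ ion charge 1+.
Anion [Fe…]: ligand charges -4, Fe(III) ⇒ ion charge 1−.
One 1+ cation balances one 1− anion.

[Zn(en)2(H2O)(N3)][FeCl2(CN)2(phen)]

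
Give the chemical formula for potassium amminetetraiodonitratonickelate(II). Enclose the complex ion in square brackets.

K3[NiI4(NH3)(NO3)]

Ligands: 1 ammine (NH3, neutral), 1 nitrato (NO3, -1), 4 iodo (I, -1). Ligand charge sum = -5.
With Ni in oxidation state +2, the complex ion is [Ni...]^3−.
Charge balance with potassium (+1) requires 1 complex ion per 3 potassium.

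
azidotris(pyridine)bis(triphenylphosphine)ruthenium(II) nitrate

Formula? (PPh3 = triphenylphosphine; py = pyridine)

Ligands: 2 triphenylphosphine (PPh3, neutral), 3 pyridine (py, neutral), 1 azido (N3, -1). Ligand charge sum = -1.
Charge balance with nitrate (-1) requires 1 complex ion per 1 nitrate.

[Ru(N3)(PPh3)2(py)3]NO3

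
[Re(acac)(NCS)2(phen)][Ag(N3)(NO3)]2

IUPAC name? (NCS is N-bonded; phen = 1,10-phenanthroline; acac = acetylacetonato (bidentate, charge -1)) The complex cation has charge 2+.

(acetylacetonato)diisothiocyanato(1,10-phenanthroline)rhenium(V) azidonitratoargentate(I)

Both ions are complex: the cation is named first with the plain metal name, the anion second with the -ate form; each ion's ligands are alphabetised independently.
The complex cation is given as 2+; its ligand charges sum to -3, so Re = +5.
With 2 anions per cation, each anion must be 2/2 = 1−.
Anion: ligand charges sum to -2; for the ion to be 1−, Ag = +1.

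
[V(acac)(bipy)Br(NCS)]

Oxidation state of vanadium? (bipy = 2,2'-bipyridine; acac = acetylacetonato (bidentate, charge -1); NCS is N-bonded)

+3

No counter-ion: the bracketed complex is neutral.
Ligand charges: 1×Br = -1; 1×bipy neutral; 1×acac = -1; 1×NCS = -1; sum -3.
V + (-3) = 0 ⇒ V is +3.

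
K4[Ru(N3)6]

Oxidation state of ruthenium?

+2

4 potassium outside the brackets (+1 each) → the complex ion is 4−.
Ligand charges: 6×N3 = -6; sum -6.
Ru + (-6) = 4− ⇒ Ru is +2.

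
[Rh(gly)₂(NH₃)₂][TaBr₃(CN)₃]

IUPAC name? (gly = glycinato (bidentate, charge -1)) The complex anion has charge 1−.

diamminebis(glycinato)rhodium(III) tribromotricyanotantalate(V)

Both ions are complex: the cation is named first with the plain metal name, the anion second with the -ate form; each ion's ligands are alphabetised independently.
The complex anion is given as 1−; its ligand charges sum to -6, so Ta = +5.
A 1:1 salt means the cation carries the equal and opposite charge, 1+.
Cation: ligand charges sum to -2; for the ion to be 1+, Rh = +3.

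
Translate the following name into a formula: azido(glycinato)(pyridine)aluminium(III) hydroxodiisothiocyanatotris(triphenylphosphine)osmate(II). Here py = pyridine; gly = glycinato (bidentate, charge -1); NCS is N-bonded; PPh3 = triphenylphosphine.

[Al(gly)(N3)(py)][Os(NCS)2(OH)(PPh3)3]

Cation [Al…]: ligand charges -2, Al(III) ⇒ ion charge 1+.
Anion [Os…]: ligand charges -3, Os(II) ⇒ ion charge 1−.
One 1+ cation balances one 1− anion.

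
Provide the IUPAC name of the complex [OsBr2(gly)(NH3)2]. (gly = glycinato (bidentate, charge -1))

There is no counter-ion, so the complex is neutral overall.
Ligand charges: 1×glycinato (-1 each), 2×ammine (neutral), 2×bromo (-1 each); total -3. So Os + (-3) = 0, giving Os = +3.
Ligands are named alphabetically: ammine before bromo before glycinato.

diamminedibromo(glycinato)osmium(III)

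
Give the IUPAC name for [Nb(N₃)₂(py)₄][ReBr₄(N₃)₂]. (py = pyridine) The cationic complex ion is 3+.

diazidotetrakis(pyridine)niobium(V) diazidotetrabromorhenate(III)

The complex cation is given as 3+; its ligand charges sum to -2, so Nb = +5.
A 1:1 salt means the anion carries the equal and opposite charge, 3−.
Anion: ligand charges sum to -6; for the ion to be 3−, Re = +3.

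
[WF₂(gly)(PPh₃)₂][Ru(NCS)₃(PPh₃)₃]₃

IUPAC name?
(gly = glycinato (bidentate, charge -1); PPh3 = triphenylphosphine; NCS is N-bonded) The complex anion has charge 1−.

Both ions are complex: the cation is named first with the plain metal name, the anion second with the -ate form; each ion's ligands are alphabetised independently.
The complex anion is given as 1−; its ligand charges sum to -3, so Ru = +2.
With 3 anions per cation, the cation must be 3×1 = 3+.
Cation: ligand charges sum to -3; for the ion to be 3+, W = +6.

difluoro(glycinato)bis(triphenylphosphine)tungsten(VI) triisothiocyanatotris(triphenylphosphine)ruthenate(II)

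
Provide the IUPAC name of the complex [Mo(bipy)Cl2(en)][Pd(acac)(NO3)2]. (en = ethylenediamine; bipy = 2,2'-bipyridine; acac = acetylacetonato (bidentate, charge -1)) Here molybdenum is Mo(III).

(2,2'-bipyridine)dichloro(ethylenediamine)molybdenum(III) (acetylacetonato)dinitratopalladate(II)

Mo is given as +3; the cation's ligand charges sum to -2, so the complex cation is 1+.
A 1:1 salt means the anion carries the equal and opposite charge, 1−.
Anion: ligand charges sum to -3; for the ion to be 1−, Pd = +2.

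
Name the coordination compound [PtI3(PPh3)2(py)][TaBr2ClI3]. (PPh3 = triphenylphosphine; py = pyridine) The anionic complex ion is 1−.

triiodo(pyridine)bis(triphenylphosphine)platinum(IV) dibromochlorotriiodotantalate(V)

The complex anion is given as 1−; its ligand charges sum to -6, so Ta = +5.
A 1:1 salt means the cation carries the equal and opposite charge, 1+.
Cation: ligand charges sum to -3; for the ion to be 1+, Pt = +4.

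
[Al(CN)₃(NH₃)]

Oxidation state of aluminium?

No counter-ion: the bracketed complex is neutral.
Ligand charges: 3×CN = -3; 1×NH3 neutral; sum -3.
Al + (-3) = 0 ⇒ Al is +3.

+3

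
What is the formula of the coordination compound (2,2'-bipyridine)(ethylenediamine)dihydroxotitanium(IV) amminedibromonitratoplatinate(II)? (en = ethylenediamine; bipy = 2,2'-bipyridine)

Cation [Ti…]: ligand charges -2, Ti(IV) ⇒ ion charge 2+.
Anion [Pt…]: ligand charges -3, Pt(II) ⇒ ion charge 1−.
One 2+ cation requires 2 of the 1− anion.

[Ti(bipy)(en)(OH)2][PtBr2(NH3)(NO3)]2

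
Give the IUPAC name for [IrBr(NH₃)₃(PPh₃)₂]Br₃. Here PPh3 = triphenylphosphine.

The 3 bromide counter-ions carry a total charge of -3, so each complex ion is 3+.
Ligand charges: 3×ammine (neutral), 1×bromo (-1 each), 2×triphenylphosphine (neutral); total -1. So Ir + (-1) = 3+, giving Ir = +4.
Ligands are named alphabetically: ammine before bromo before triphenylphosphine.

triamminebromobis(triphenylphosphine)iridium(IV) bromide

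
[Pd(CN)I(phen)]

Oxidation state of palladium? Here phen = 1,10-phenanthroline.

No counter-ion: the bracketed complex is neutral.
Ligand charges: 1×I = -1; 1×phen neutral; 1×CN = -1; sum -2.
Pd + (-2) = 0 ⇒ Pd is +2.

+2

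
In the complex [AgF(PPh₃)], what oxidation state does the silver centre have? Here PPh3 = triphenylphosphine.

No counter-ion: the bracketed complex is neutral.
Ligand charges: 1×PPh3 neutral; 1×F = -1; sum -1.
Ag + (-1) = 0 ⇒ Ag is +1.

+1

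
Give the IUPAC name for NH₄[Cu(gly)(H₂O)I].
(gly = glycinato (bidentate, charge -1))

ammonium aqua(glycinato)iodocuprate(I)

The 1 ammonium counter-ion carries a total charge of +1, so each complex ion is 1−.
Ligand charges: 1×aqua (neutral), 1×iodo (-1 each), 1×glycinato (-1 each); total -2. So Cu + (-2) = 1−, giving Cu = +1.
Ligands are named alphabetically: aqua before glycinato before iodo.
The complex ion is anionic, so copper takes the -ate form cuprate(I).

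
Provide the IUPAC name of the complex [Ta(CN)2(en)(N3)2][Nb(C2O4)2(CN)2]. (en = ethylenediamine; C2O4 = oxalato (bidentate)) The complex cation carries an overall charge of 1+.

diazidodicyano(ethylenediamine)tantalum(V) dicyanodioxalatoniobate(V)

Both ions are complex: the cation is named first with the plain metal name, the anion second with the -ate form; each ion's ligands are alphabetised independently.
The complex cation is given as 1+; its ligand charges sum to -4, so Ta = +5.
A 1:1 salt means the anion carries the equal and opposite charge, 1−.
Anion: ligand charges sum to -6; for the ion to be 1−, Nb = +5.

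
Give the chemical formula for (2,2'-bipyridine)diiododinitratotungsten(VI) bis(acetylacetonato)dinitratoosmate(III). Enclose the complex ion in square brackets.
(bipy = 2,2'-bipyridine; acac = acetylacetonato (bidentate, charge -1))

[W(bipy)I2(NO3)2][Os(acac)2(NO3)2]2

Cation [W…]: ligand charges -4, W(VI) ⇒ ion charge 2+.
Anion [Os…]: ligand charges -4, Os(III) ⇒ ion charge 1−.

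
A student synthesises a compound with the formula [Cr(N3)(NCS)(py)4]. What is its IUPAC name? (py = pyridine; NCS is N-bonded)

There is no counter-ion, so the complex is neutral overall.
Ligand charges: 1×azido (-1 each), 4×pyridine (neutral), 1×isothiocyanato (-1 each); total -2. So Cr + (-2) = 0, giving Cr = +2.
Ligands are named alphabetically: azido before isothiocyanato before pyridine.

azidoisothiocyanatotetrakis(pyridine)chromium(II)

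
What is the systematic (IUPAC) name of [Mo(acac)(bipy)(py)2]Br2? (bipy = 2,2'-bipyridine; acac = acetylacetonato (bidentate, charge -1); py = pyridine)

The 2 bromide counter-ions carry a total charge of -2, so each complex ion is 2+.
Ligand charges: 1×2,2'-bipyridine (neutral), 1×acetylacetonato (-1 each), 2×pyridine (neutral); total -1. So Mo + (-1) = 2+, giving Mo = +3.
Ligands are named alphabetically: acetylacetonato before bipyridine before pyridine.

(acetylacetonato)(2,2'-bipyridine)bis(pyridine)molybdenum(III) bromide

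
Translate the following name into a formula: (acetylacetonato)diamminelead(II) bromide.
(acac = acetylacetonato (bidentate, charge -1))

Ligands: 2 ammine (NH3, neutral), 1 acetylacetonato (acac, -1). Ligand charge sum = -1.
With Pb in oxidation state +2, the complex ion is [Pb...]^1+.
Charge balance with bromide (-1) requires 1 complex ion per 1 bromide.

[Pb(acac)(NH3)2]Br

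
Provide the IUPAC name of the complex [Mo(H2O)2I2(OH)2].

diaquadihydroxodiiodomolybdenum(IV)

There is no counter-ion, so the complex is neutral overall.
Ligand charges: 2×aqua (neutral), 2×iodo (-1 each), 2×hydroxo (-1 each); total -4. So Mo + (-4) = 0, giving Mo = +4.
Ligands are named alphabetically: aqua before hydroxo before iodo.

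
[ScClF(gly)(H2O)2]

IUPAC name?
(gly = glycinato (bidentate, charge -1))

diaquachlorofluoro(glycinato)scandium(III)

There is no counter-ion, so the complex is neutral overall.
Ligand charges: 1×chloro (-1 each), 1×fluoro (-1 each), 2×aqua (neutral), 1×glycinato (-1 each); total -3. So Sc + (-3) = 0, giving Sc = +3.
Ligands are named alphabetically: aqua before chloro before fluoro before glycinato.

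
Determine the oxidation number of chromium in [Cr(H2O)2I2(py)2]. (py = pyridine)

No counter-ion: the bracketed complex is neutral.
Ligand charges: 2×H2O neutral; 2×I = -2; 2×py neutral; sum -2.
Cr + (-2) = 0 ⇒ Cr is +2.

+2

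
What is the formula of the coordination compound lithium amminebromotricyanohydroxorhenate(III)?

Li2[ReBr(CN)3(NH3)(OH)]

Ligands: 1 ammine (NH3, neutral), 1 bromo (Br, -1), 1 hydroxo (OH, -1), 3 cyano (CN, -1). Ligand charge sum = -5.
Charge balance with lithium (+1) requires 1 complex ion per 2 lithium.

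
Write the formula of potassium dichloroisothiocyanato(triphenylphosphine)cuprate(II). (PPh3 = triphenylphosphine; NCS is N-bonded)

Ligands: 1 triphenylphosphine (PPh3, neutral), 2 chloro (Cl, -1), 1 isothiocyanato (NCS, -1). Ligand charge sum = -3.
With Cu in oxidation state +2, the complex ion is [Cu...]^1−.
Charge balance with potassium (+1) requires 1 complex ion per 1 potassium.

K[CuCl2(NCS)(PPh3)]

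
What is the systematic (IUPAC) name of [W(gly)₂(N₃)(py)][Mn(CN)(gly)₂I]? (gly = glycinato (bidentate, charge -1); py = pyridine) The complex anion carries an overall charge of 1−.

Both ions are complex: the cation is named first with the plain metal name, the anion second with the -ate form; each ion's ligands are alphabetised independently.
The complex anion is given as 1−; its ligand charges sum to -4, so Mn = +3.
A 1:1 salt means the cation carries the equal and opposite charge, 1+.
Cation: ligand charges sum to -3; for the ion to be 1+, W = +4.

azidobis(glycinato)(pyridine)tungsten(IV) cyanobis(glycinato)iodomanganate(III)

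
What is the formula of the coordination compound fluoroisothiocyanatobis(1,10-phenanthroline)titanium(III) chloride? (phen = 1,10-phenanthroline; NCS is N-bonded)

[TiF(NCS)(phen)2]Cl

Ligands: 2 1,10-phenanthroline (phen, neutral), 1 fluoro (F, -1), 1 isothiocyanato (NCS, -1). Ligand charge sum = -2.
With Ti in oxidation state +3, the complex ion is [Ti...]^1+.
Charge balance with chloride (-1) requires 1 complex ion per 1 chloride.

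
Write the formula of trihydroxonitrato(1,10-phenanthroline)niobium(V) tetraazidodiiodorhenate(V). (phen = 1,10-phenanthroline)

Cation [Nb…]: ligand charges -4, Nb(V) ⇒ ion charge 1+.
Anion [Re…]: ligand charges -6, Re(V) ⇒ ion charge 1−.
One 1+ cation balances one 1− anion.

[Nb(NO3)(OH)3(phen)][ReI2(N3)4]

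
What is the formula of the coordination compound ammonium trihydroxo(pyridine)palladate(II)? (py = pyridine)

NH4[Pd(OH)3(py)]

Ligands: 3 hydroxo (OH, -1), 1 pyridine (py, neutral). Ligand charge sum = -3.
Charge balance with ammonium (+1) requires 1 complex ion per 1 ammonium.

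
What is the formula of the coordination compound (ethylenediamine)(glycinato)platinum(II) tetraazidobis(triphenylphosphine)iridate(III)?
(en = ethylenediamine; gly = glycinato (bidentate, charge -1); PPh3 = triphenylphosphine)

Cation [Pt…]: ligand charges -1, Pt(II) ⇒ ion charge 1+.
Anion [Ir…]: ligand charges -4, Ir(III) ⇒ ion charge 1−.

[Pt(en)(gly)][Ir(N3)4(PPh3)2]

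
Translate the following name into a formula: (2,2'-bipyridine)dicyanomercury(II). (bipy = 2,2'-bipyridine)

Ligands: 2 cyano (CN, -1), 1 2,2'-bipyridine (bipy, neutral). Ligand charge sum = -2.
With Hg in oxidation state +2, the complex ion is [Hg...].

[Hg(bipy)(CN)2]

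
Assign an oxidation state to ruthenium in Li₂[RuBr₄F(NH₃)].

2 lithium outside the brackets (+1 each) → the complex ion is 2−.
Ligand charges: 4×Br = -4; 1×F = -1; 1×NH3 neutral; sum -5.
Ru + (-5) = 2− ⇒ Ru is +3.

+3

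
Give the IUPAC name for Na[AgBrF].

sodium bromofluoroargentate(I)

The 1 sodium counter-ion carries a total charge of +1, so each complex ion is 1−.
Ligand charges: 1×fluoro (-1 each), 1×bromo (-1 each); total -2. So Ag + (-2) = 1−, giving Ag = +1.
The complex ion is anionic, so silver takes the -ate form argentate(I).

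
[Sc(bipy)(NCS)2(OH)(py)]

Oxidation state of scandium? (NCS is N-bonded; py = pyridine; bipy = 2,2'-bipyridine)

+3

No counter-ion: the bracketed complex is neutral.
Ligand charges: 1×OH = -1; 2×NCS = -2; 1×py neutral; 1×bipy neutral; sum -3.
Sc + (-3) = 0 ⇒ Sc is +3.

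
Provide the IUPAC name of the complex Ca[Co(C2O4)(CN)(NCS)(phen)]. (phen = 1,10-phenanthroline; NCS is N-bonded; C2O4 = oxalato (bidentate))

The 1 calcium counter-ion carries a total charge of +2, so each complex ion is 2−.
Ligand charges: 1×1,10-phenanthroline (neutral), 1×isothiocyanato (-1 each), 1×oxalato (-2 each), 1×cyano (-1 each); total -4. So Co + (-4) = 2−, giving Co = +2.
The complex ion is anionic, so cobalt takes the -ate form cobaltate(II).

calcium cyanoisothiocyanatooxalato(1,10-phenanthroline)cobaltate(II)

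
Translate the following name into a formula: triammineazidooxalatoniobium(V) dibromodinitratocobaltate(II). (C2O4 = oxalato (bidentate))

[Nb(C2O4)(N3)(NH3)3][CoBr2(NO3)2]

Cation [Nb…]: ligand charges -3, Nb(V) ⇒ ion charge 2+.
Anion [Co…]: ligand charges -4, Co(II) ⇒ ion charge 2−.
One 2+ cation balances one 2− anion.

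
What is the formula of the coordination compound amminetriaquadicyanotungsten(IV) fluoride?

Ligands: 3 aqua (H2O, neutral), 2 cyano (CN, -1), 1 ammine (NH3, neutral). Ligand charge sum = -2.
Charge balance with fluoride (-1) requires 1 complex ion per 2 fluoride.

[W(CN)2(H2O)3(NH3)]F2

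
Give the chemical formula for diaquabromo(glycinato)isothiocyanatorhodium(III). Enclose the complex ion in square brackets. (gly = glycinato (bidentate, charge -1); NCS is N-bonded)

[RhBr(gly)(H2O)2(NCS)]

Ligands: 1 bromo (Br, -1), 1 glycinato (gly, -1), 1 isothiocyanato (NCS, -1), 2 aqua (H2O, neutral). Ligand charge sum = -3.
With Rh in oxidation state +3, the complex ion is [Rh...].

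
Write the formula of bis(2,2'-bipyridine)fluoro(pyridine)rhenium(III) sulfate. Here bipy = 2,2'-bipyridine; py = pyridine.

[Re(bipy)2F(py)]SO4

Ligands: 2 2,2'-bipyridine (bipy, neutral), 1 fluoro (F, -1), 1 pyridine (py, neutral). Ligand charge sum = -1.
With Re in oxidation state +3, the complex ion is [Re...]^2+.
Charge balance with sulfate (-2) requires 1 complex ion per 1 sulfate.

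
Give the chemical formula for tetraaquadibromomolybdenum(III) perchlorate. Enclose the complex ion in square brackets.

Ligands: 4 aqua (H2O, neutral), 2 bromo (Br, -1). Ligand charge sum = -2.
Charge balance with perchlorate (-1) requires 1 complex ion per 1 perchlorate.

[MoBr2(H2O)4]ClO4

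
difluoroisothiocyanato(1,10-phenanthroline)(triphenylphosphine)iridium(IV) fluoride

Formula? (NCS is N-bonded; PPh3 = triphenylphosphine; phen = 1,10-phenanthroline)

Ligands: 1 isothiocyanato (NCS, -1), 1 triphenylphosphine (PPh3, neutral), 2 fluoro (F, -1), 1 1,10-phenanthroline (phen, neutral). Ligand charge sum = -3.
With Ir in oxidation state +4, the complex ion is [Ir...]^1+.
Charge balance with fluoride (-1) requires 1 complex ion per 1 fluoride.

[IrF2(NCS)(phen)(PPh3)]F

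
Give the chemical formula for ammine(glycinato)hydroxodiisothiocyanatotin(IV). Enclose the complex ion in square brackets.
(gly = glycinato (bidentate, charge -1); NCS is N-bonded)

Ligands: 1 glycinato (gly, -1), 2 isothiocyanato (NCS, -1), 1 hydroxo (OH, -1), 1 ammine (NH3, neutral). Ligand charge sum = -4.
With Sn in oxidation state +4, the complex ion is [Sn...].

[Sn(gly)(NCS)2(NH3)(OH)]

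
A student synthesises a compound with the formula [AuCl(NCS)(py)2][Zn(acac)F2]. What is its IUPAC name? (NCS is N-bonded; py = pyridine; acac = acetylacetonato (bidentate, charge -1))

Zinc is always +2 in its complexes; the anion's ligand charges sum to -3, so the complex anion is 1−.
A 1:1 salt means the cation carries the equal and opposite charge, 1+.
Cation: ligand charges sum to -2; for the ion to be 1+, Au = +3.

chloroisothiocyanatobis(pyridine)gold(III) (acetylacetonato)difluorozincate(II)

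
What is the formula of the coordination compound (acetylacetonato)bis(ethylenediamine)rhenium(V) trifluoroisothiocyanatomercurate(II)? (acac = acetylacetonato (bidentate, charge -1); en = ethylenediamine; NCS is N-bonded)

[Re(acac)(en)2][HgF3(NCS)]2

Cation [Re…]: ligand charges -1, Re(V) ⇒ ion charge 4+.
Anion [Hg…]: ligand charges -4, Hg(II) ⇒ ion charge 2−.
One 4+ cation requires 2 of the 2− anion.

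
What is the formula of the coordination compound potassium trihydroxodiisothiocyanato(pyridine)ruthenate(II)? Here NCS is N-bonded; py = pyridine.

K3[Ru(NCS)2(OH)3(py)]

Ligands: 2 isothiocyanato (NCS, -1), 1 pyridine (py, neutral), 3 hydroxo (OH, -1). Ligand charge sum = -5.
With Ru in oxidation state +2, the complex ion is [Ru...]^3−.
Charge balance with potassium (+1) requires 1 complex ion per 3 potassium.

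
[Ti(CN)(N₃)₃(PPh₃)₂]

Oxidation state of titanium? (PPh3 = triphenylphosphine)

No counter-ion: the bracketed complex is neutral.
Ligand charges: 3×N3 = -3; 2×PPh3 neutral; 1×CN = -1; sum -4.
Ti + (-4) = 0 ⇒ Ti is +4.

+4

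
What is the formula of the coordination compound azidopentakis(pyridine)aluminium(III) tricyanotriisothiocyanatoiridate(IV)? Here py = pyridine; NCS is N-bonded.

Cation [Al…]: ligand charges -1, Al(III) ⇒ ion charge 2+.
Anion [Ir…]: ligand charges -6, Ir(IV) ⇒ ion charge 2−.
One 2+ cation balances one 2− anion.

[Al(N3)(py)5][Ir(CN)3(NCS)3]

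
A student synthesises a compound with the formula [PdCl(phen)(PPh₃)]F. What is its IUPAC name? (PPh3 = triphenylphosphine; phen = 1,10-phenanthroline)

chloro(1,10-phenanthroline)(triphenylphosphine)palladium(II) fluoride

The 1 fluoride counter-ion carries a total charge of -1, so each complex ion is 1+.
Ligand charges: 1×triphenylphosphine (neutral), 1×chloro (-1 each), 1×1,10-phenanthroline (neutral); total -1. So Pd + (-1) = 1+, giving Pd = +2.
Ligands are named alphabetically: chloro before phenanthroline before triphenylphosphine.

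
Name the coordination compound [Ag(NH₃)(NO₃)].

There is no counter-ion, so the complex is neutral overall.
Ligand charges: 1×ammine (neutral), 1×nitrato (-1 each); total -1. So Ag + (-1) = 0, giving Ag = +1.
Ligands are named alphabetically: ammine before nitrato.

amminenitratosilver(I)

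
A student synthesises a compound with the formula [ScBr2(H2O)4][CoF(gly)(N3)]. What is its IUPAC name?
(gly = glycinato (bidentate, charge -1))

Both ions are complex: the cation is named first with the plain metal name, the anion second with the -ate form; each ion's ligands are alphabetised independently.
Scandium is always +3 in its complexes; the cation's ligand charges sum to -2, so the complex cation is 1+.
A 1:1 salt means the anion carries the equal and opposite charge, 1−.
Anion: ligand charges sum to -3; for the ion to be 1−, Co = +2.

tetraaquadibromoscandium(III) azidofluoro(glycinato)cobaltate(II)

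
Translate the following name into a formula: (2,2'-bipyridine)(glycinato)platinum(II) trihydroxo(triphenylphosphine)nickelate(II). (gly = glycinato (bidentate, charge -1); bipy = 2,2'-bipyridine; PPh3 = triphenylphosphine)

Cation [Pt…]: ligand charges -1, Pt(II) ⇒ ion charge 1+.
Anion [Ni…]: ligand charges -3, Ni(II) ⇒ ion charge 1−.
One 1+ cation balances one 1− anion.

[Pt(bipy)(gly)][Ni(OH)3(PPh3)]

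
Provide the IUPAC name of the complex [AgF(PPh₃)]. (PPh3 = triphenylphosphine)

There is no counter-ion, so the complex is neutral overall.
Ligand charges: 1×triphenylphosphine (neutral), 1×fluoro (-1 each); total -1. So Ag + (-1) = 0, giving Ag = +1.
Ligands are named alphabetically: fluoro before triphenylphosphine.

fluoro(triphenylphosphine)silver(I)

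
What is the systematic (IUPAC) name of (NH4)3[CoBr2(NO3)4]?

ammonium dibromotetranitratocobaltate(III)

The 3 ammonium counter-ions carry a total charge of +3, so each complex ion is 3−.
Ligand charges: 4×nitrato (-1 each), 2×bromo (-1 each); total -6. So Co + (-6) = 3−, giving Co = +3.
Ligands are named alphabetically: bromo before nitrato.
The complex ion is anionic, so cobalt takes the -ate form cobaltate(III).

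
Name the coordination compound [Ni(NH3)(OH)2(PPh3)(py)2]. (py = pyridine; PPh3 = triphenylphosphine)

There is no counter-ion, so the complex is neutral overall.
Ligand charges: 2×pyridine (neutral), 1×ammine (neutral), 2×hydroxo (-1 each), 1×triphenylphosphine (neutral); total -2. So Ni + (-2) = 0, giving Ni = +2.
Ligands are named alphabetically: ammine before hydroxo before pyridine before triphenylphosphine.

amminedihydroxobis(pyridine)(triphenylphosphine)nickel(II)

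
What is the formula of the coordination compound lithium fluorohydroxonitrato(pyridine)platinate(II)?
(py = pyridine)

Li[PtF(NO3)(OH)(py)]

Ligands: 1 nitrato (NO3, -1), 1 fluoro (F, -1), 1 pyridine (py, neutral), 1 hydroxo (OH, -1). Ligand charge sum = -3.
With Pt in oxidation state +2, the complex ion is [Pt...]^1−.
Charge balance with lithium (+1) requires 1 complex ion per 1 lithium.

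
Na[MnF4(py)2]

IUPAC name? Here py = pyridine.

sodium tetrafluorobis(pyridine)manganate(III)

The 1 sodium counter-ion carries a total charge of +1, so each complex ion is 1−.
Ligand charges: 2×pyridine (neutral), 4×fluoro (-1 each); total -4. So Mn + (-4) = 1−, giving Mn = +3.
Ligands are named alphabetically: fluoro before pyridine.
The complex ion is anionic, so manganese takes the -ate form manganate(III).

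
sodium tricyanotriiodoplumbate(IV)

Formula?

Ligands: 3 cyano (CN, -1), 3 iodo (I, -1). Ligand charge sum = -6.
With Pb in oxidation state +4, the complex ion is [Pb...]^2−.
Charge balance with sodium (+1) requires 1 complex ion per 2 sodium.

Na2[Pb(CN)3I3]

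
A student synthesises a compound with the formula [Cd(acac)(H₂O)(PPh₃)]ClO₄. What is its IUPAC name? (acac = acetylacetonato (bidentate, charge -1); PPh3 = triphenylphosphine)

(acetylacetonato)aqua(triphenylphosphine)cadmium(II) perchlorate

The 1 perchlorate counter-ion carries a total charge of -1, so each complex ion is 1+.
Ligand charges: 1×acetylacetonato (-1 each), 1×aqua (neutral), 1×triphenylphosphine (neutral); total -1. So Cd + (-1) = 1+, giving Cd = +2.
Ligands are named alphabetically: acetylacetonato before aqua before triphenylphosphine.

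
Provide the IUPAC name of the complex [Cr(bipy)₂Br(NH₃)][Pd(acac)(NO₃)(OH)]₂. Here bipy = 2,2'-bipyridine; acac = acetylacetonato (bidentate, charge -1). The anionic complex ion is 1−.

amminebis(2,2'-bipyridine)bromochromium(III) (acetylacetonato)hydroxonitratopalladate(II)

The complex anion is given as 1−; its ligand charges sum to -3, so Pd = +2.
With 2 anions per cation, the cation must be 2×1 = 2+.
Cation: ligand charges sum to -1; for the ion to be 2+, Cr = +3.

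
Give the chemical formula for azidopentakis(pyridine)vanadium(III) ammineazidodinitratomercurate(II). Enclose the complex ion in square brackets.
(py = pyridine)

Cation [V…]: ligand charges -1, V(III) ⇒ ion charge 2+.
Anion [Hg…]: ligand charges -3, Hg(II) ⇒ ion charge 1−.

[V(N3)(py)5][Hg(N3)(NH3)(NO3)2]2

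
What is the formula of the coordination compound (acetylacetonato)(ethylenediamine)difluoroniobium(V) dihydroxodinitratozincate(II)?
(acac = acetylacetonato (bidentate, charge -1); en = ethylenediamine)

[Nb(acac)(en)F2][Zn(NO3)2(OH)2]

Cation [Nb…]: ligand charges -3, Nb(V) ⇒ ion charge 2+.
Anion [Zn…]: ligand charges -4, Zn(II) ⇒ ion charge 2−.
One 2+ cation balances one 2− anion.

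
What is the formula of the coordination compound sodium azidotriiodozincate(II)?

Ligands: 1 azido (N3, -1), 3 iodo (I, -1). Ligand charge sum = -4.
Charge balance with sodium (+1) requires 1 complex ion per 2 sodium.

Na2[ZnI3(N3)]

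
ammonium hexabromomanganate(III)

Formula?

(NH4)3[MnBr6]

Ligands: 6 bromo (Br, -1). Ligand charge sum = -6.
Charge balance with ammonium (+1) requires 1 complex ion per 3 ammonium.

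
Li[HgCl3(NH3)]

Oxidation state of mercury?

1 lithium outside the brackets (+1 each) → the complex ion is 1−.
Ligand charges: 1×NH3 neutral; 3×Cl = -3; sum -3.
Hg + (-3) = 1− ⇒ Hg is +2.

+2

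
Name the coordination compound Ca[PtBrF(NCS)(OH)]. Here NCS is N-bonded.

The 1 calcium counter-ion carries a total charge of +2, so each complex ion is 2−.
Ligand charges: 1×isothiocyanato (-1 each), 1×hydroxo (-1 each), 1×bromo (-1 each), 1×fluoro (-1 each); total -4. So Pt + (-4) = 2−, giving Pt = +2.
Ligands are named alphabetically: bromo before fluoro before hydroxo before isothiocyanato.
The complex ion is anionic, so platinum takes the -ate form platinate(II).

calcium bromofluorohydroxoisothiocyanatoplatinate(II)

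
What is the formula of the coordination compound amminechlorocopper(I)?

Ligands: 1 ammine (NH3, neutral), 1 chloro (Cl, -1). Ligand charge sum = -1.
With Cu in oxidation state +1, the complex ion is [Cu...].

[CuCl(NH3)]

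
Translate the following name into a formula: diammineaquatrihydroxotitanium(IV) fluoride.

[Ti(H2O)(NH3)2(OH)3]F

Ligands: 1 aqua (H2O, neutral), 2 ammine (NH3, neutral), 3 hydroxo (OH, -1). Ligand charge sum = -3.
Charge balance with fluoride (-1) requires 1 complex ion per 1 fluoride.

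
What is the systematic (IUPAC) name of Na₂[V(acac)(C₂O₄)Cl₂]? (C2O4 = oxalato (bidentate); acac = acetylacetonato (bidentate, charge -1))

The 2 sodium counter-ions carry a total charge of +2, so each complex ion is 2−.
Ligand charges: 1×oxalato (-2 each), 1×acetylacetonato (-1 each), 2×chloro (-1 each); total -5. So V + (-5) = 2−, giving V = +3.
Ligands are named alphabetically: acetylacetonato before chloro before oxalato.
The complex ion is anionic, so vanadium takes the -ate form vanadate(III).

sodium (acetylacetonato)dichlorooxalatovanadate(III)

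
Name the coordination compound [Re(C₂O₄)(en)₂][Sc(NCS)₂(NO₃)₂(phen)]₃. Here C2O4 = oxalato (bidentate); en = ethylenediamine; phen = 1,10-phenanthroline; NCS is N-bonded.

Scandium is always +3 in its complexes; the anion's ligand charges sum to -4, so the complex anion is 1−.
With 3 anions per cation, the cation must be 3×1 = 3+.
Cation: ligand charges sum to -2; for the ion to be 3+, Re = +5.

bis(ethylenediamine)oxalatorhenium(V) diisothiocyanatodinitrato(1,10-phenanthroline)scandate(III)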